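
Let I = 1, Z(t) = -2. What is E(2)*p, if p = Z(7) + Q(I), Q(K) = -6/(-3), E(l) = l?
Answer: 0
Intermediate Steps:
Q(K) = 2 (Q(K) = -6*(-⅓) = 2)
p = 0 (p = -2 + 2 = 0)
E(2)*p = 2*0 = 0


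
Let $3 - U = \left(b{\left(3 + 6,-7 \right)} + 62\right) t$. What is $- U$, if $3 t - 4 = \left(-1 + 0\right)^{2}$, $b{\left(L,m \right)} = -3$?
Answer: $\frac{286}{3} \approx 95.333$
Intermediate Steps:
$t = \frac{5}{3}$ ($t = \frac{4}{3} + \frac{\left(-1 + 0\right)^{2}}{3} = \frac{4}{3} + \frac{\left(-1\right)^{2}}{3} = \frac{4}{3} + \frac{1}{3} \cdot 1 = \frac{4}{3} + \frac{1}{3} = \frac{5}{3} \approx 1.6667$)
$U = - \frac{286}{3}$ ($U = 3 - \left(-3 + 62\right) \frac{5}{3} = 3 - 59 \cdot \frac{5}{3} = 3 - \frac{295}{3} = - \frac{286}{3} \approx -95.333$)
$- U = \left(-1\right) \left(- \frac{286}{3}\right) = \frac{286}{3}$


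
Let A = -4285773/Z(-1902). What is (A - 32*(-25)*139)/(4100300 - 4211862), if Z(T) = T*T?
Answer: -44697031003/44843015272 ≈ -0.99674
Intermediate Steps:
Z(T) = T²
A = -476197/401956 (A = -4285773/((-1902)²) = -4285773/3617604 = -4285773*1/3617604 = -476197/401956 ≈ -1.1847)
(A - 32*(-25)*139)/(4100300 - 4211862) = (-476197/401956 - 32*(-25)*139)/(4100300 - 4211862) = (-476197/401956 + 800*139)/(-111562) = (-476197/401956 + 111200)*(-1/111562) = (44697031003/401956)*(-1/111562) = -44697031003/44843015272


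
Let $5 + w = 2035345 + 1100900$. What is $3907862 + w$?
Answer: $7044102$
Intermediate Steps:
$w = 3136240$ ($w = -5 + \left(2035345 + 1100900\right) = -5 + 3136245 = 3136240$)
$3907862 + w = 3907862 + 3136240 = 7044102$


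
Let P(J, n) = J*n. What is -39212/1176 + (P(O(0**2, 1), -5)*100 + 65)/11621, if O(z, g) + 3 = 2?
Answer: -113754553/3416574 ≈ -33.295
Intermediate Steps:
O(z, g) = -1 (O(z, g) = -3 + 2 = -1)
-39212/1176 + (P(O(0**2, 1), -5)*100 + 65)/11621 = -39212/1176 + (-1*(-5)*100 + 65)/11621 = -39212*1/1176 + (5*100 + 65)*(1/11621) = -9803/294 + (500 + 65)*(1/11621) = -9803/294 + 565*(1/11621) = -9803/294 + 565/11621 = -113754553/3416574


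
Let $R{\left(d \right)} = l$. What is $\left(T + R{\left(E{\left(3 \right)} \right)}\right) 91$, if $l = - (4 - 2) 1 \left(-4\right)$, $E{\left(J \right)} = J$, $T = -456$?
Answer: $-40768$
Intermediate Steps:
$l = 8$ ($l = \left(-1\right) 2 \cdot 1 \left(-4\right) = \left(-2\right) 1 \left(-4\right) = \left(-2\right) \left(-4\right) = 8$)
$R{\left(d \right)} = 8$
$\left(T + R{\left(E{\left(3 \right)} \right)}\right) 91 = \left(-456 + 8\right) 91 = \left(-448\right) 91 = -40768$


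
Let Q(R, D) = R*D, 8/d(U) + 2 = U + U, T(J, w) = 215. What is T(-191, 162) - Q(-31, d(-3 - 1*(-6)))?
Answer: 277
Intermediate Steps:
d(U) = 8/(-2 + 2*U) (d(U) = 8/(-2 + (U + U)) = 8/(-2 + 2*U))
Q(R, D) = D*R
T(-191, 162) - Q(-31, d(-3 - 1*(-6))) = 215 - 4/(-1 + (-3 - 1*(-6)))*(-31) = 215 - 4/(-1 + (-3 + 6))*(-31) = 215 - 4/(-1 + 3)*(-31) = 215 - 4/2*(-31) = 215 - 4*(½)*(-31) = 215 - 2*(-31) = 215 - 1*(-62) = 215 + 62 = 277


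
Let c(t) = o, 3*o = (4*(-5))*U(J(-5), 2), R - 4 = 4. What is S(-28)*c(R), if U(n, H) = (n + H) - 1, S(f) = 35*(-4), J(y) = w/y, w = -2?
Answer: 3920/3 ≈ 1306.7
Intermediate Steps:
J(y) = -2/y
S(f) = -140
R = 8 (R = 4 + 4 = 8)
U(n, H) = -1 + H + n (U(n, H) = (H + n) - 1 = -1 + H + n)
o = -28/3 (o = ((4*(-5))*(-1 + 2 - 2/(-5)))/3 = (-20*(-1 + 2 - 2*(-1/5)))/3 = (-20*(-1 + 2 + 2/5))/3 = (-20*7/5)/3 = (1/3)*(-28) = -28/3 ≈ -9.3333)
c(t) = -28/3
S(-28)*c(R) = -140*(-28/3) = 3920/3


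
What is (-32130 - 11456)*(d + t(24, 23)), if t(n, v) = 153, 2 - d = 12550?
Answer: 540248470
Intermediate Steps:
d = -12548 (d = 2 - 1*12550 = 2 - 12550 = -12548)
(-32130 - 11456)*(d + t(24, 23)) = (-32130 - 11456)*(-12548 + 153) = -43586*(-12395) = 540248470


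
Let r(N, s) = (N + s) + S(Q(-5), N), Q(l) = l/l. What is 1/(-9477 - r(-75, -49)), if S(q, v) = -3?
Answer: -1/9350 ≈ -0.00010695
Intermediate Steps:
Q(l) = 1
r(N, s) = -3 + N + s (r(N, s) = (N + s) - 3 = -3 + N + s)
1/(-9477 - r(-75, -49)) = 1/(-9477 - (-3 - 75 - 49)) = 1/(-9477 - 1*(-127)) = 1/(-9477 + 127) = 1/(-9350) = -1/9350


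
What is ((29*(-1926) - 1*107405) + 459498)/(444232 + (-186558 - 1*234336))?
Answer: 296239/23338 ≈ 12.693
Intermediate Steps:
((29*(-1926) - 1*107405) + 459498)/(444232 + (-186558 - 1*234336)) = ((-55854 - 107405) + 459498)/(444232 + (-186558 - 234336)) = (-163259 + 459498)/(444232 - 420894) = 296239/23338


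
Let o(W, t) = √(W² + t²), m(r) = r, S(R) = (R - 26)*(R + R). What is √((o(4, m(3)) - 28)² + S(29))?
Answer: √703 ≈ 26.514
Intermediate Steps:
S(R) = 2*R*(-26 + R) (S(R) = (-26 + R)*(2*R) = 2*R*(-26 + R))
√((o(4, m(3)) - 28)² + S(29)) = √((√(4² + 3²) - 28)² + 2*29*(-26 + 29)) = √((√(16 + 9) - 28)² + 2*29*3) = √((√25 - 28)² + 174) = √((5 - 28)² + 174) = √((-23)² + 174) = √(529 + 174) = √703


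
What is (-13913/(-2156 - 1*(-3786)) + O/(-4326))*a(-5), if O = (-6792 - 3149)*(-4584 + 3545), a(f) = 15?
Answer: -4223991752/117523 ≈ -35942.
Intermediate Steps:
O = 10328699 (O = -9941*(-1039) = 10328699)
(-13913/(-2156 - 1*(-3786)) + O/(-4326))*a(-5) = (-13913/(-2156 - 1*(-3786)) + 10328699/(-4326))*15 = (-13913/(-2156 + 3786) + 10328699*(-1/4326))*15 = (-13913/1630 - 10328699/4326)*15 = -4223991752/1762845*15 = -4223991752/117523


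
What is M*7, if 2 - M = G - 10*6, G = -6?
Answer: 476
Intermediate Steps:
M = 68 (M = 2 - (-6 - 10*6) = 2 - (-6 - 60) = 2 - 1*(-66) = 2 + 66 = 68)
M*7 = 68*7 = 476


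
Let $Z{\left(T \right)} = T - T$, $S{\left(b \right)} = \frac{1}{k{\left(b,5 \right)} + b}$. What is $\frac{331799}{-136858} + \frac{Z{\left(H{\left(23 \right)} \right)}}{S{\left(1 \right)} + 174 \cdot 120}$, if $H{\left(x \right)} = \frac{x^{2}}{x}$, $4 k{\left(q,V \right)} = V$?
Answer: $- \frac{331799}{136858} \approx -2.4244$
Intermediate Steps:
$k{\left(q,V \right)} = \frac{V}{4}$
$S{\left(b \right)} = \frac{1}{\frac{5}{4} + b}$ ($S{\left(b \right)} = \frac{1}{\frac{1}{4} \cdot 5 + b} = \frac{1}{\frac{5}{4} + b}$)
$H{\left(x \right)} = x$
$Z{\left(T \right)} = 0$
$\frac{331799}{-136858} + \frac{Z{\left(H{\left(23 \right)} \right)}}{S{\left(1 \right)} + 174 \cdot 120} = \frac{331799}{-136858} + \frac{0}{\frac{4}{5 + 4 \cdot 1} + 174 \cdot 120} = 331799 \left(- \frac{1}{136858}\right) + \frac{0}{\frac{4}{5 + 4} + 20880} = - \frac{331799}{136858} + \frac{0}{\frac{4}{9} + 20880} = - \frac{331799}{136858} + \frac{0}{\frac{187924}{9}} = - \frac{331799}{136858} + 0 \cdot \frac{9}{187924} = - \frac{331799}{136858} + 0 = - \frac{331799}{136858}$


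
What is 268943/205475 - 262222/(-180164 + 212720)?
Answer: -22562178571/3344722050 ≈ -6.7456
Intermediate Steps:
268943/205475 - 262222/(-180164 + 212720) = 268943*(1/205475) - 262222/32556 = 268943/205475 - 262222*1/32556 = 268943/205475 - 131111/16278 = -22562178571/3344722050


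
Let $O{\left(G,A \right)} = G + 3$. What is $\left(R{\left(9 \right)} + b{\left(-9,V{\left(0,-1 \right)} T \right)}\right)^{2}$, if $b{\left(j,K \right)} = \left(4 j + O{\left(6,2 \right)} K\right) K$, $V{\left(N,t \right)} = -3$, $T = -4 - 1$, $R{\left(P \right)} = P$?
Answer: $2232036$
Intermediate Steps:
$O{\left(G,A \right)} = 3 + G$
$T = -5$
$b{\left(j,K \right)} = K \left(4 j + 9 K\right)$ ($b{\left(j,K \right)} = \left(4 j + \left(3 + 6\right) K\right) K = \left(4 j + 9 K\right) K = K \left(4 j + 9 K\right)$)
$\left(R{\left(9 \right)} + b{\left(-9,V{\left(0,-1 \right)} T \right)}\right)^{2} = \left(9 + \left(-3\right) \left(-5\right) \left(4 \left(-9\right) + 9 \left(\left(-3\right) \left(-5\right)\right)\right)\right)^{2} = \left(9 + 15 \left(-36 + 9 \cdot 15\right)\right)^{2} = \left(9 + 15 \left(-36 + 135\right)\right)^{2} = \left(9 + 15 \cdot 99\right)^{2} = \left(9 + 1485\right)^{2} = 1494^{2} = 2232036$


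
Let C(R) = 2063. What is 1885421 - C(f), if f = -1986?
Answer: 1883358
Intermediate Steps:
1885421 - C(f) = 1885421 - 1*2063 = 1885421 - 2063 = 1883358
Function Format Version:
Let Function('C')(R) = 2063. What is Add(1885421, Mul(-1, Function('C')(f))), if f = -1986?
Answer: 1883358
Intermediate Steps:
Add(1885421, Mul(-1, Function('C')(f))) = Add(1885421, Mul(-1, 2063)) = Add(1885421, -2063) = 1883358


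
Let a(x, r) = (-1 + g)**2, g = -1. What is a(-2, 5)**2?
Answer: 16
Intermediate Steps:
a(x, r) = 4 (a(x, r) = (-1 - 1)**2 = (-2)**2 = 4)
a(-2, 5)**2 = 4**2 = 16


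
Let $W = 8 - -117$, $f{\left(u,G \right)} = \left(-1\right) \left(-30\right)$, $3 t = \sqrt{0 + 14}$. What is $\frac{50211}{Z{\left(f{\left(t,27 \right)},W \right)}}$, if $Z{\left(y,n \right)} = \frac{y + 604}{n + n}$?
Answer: $\frac{6276375}{317} \approx 19799.0$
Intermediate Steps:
$t = \frac{\sqrt{14}}{3}$ ($t = \frac{\sqrt{0 + 14}}{3} = \frac{\sqrt{14}}{3} \approx 1.2472$)
$f{\left(u,G \right)} = 30$
$W = 125$ ($W = 8 + 117 = 125$)
$Z{\left(y,n \right)} = \frac{604 + y}{2 n}$
$\frac{50211}{Z{\left(f{\left(t,27 \right)},W \right)}} = \frac{50211}{\frac{1}{2} \cdot \frac{1}{125} \left(604 + 30\right)} = \frac{50211}{\frac{1}{2} \cdot \frac{1}{125} \cdot 634} = \frac{50211}{\frac{317}{125}} = 50211 \cdot \frac{125}{317} = \frac{6276375}{317}$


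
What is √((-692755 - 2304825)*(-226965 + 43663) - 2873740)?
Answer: 2*√137364883855 ≈ 7.4126e+5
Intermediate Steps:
√((-692755 - 2304825)*(-226965 + 43663) - 2873740) = √(-2997580*(-183302) - 2873740) = √(549462409160 - 2873740) = √549459535420 = 2*√137364883855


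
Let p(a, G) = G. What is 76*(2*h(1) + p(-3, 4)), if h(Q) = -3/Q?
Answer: -152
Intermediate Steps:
76*(2*h(1) + p(-3, 4)) = 76*(2*(-3/1) + 4) = 76*(2*(-3*1) + 4) = 76*(2*(-3) + 4) = 76*(-6 + 4) = 76*(-2) = -152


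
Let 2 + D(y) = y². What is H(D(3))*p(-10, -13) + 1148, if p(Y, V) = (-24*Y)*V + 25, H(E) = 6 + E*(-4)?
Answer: 69238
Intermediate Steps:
D(y) = -2 + y²
H(E) = 6 - 4*E
p(Y, V) = 25 - 24*V*Y (p(Y, V) = -24*V*Y + 25 = 25 - 24*V*Y)
H(D(3))*p(-10, -13) + 1148 = (6 - 4*(-2 + 3²))*(25 - 24*(-13)*(-10)) + 1148 = (6 - 4*(-2 + 9))*(25 - 3120) + 1148 = (6 - 4*7)*(-3095) + 1148 = (6 - 28)*(-3095) + 1148 = -22*(-3095) + 1148 = 68090 + 1148 = 69238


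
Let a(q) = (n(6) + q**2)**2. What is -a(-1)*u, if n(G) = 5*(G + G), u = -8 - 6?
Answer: 52094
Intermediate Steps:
u = -14
n(G) = 10*G (n(G) = 5*(2*G) = 10*G)
a(q) = (60 + q**2)**2 (a(q) = (10*6 + q**2)**2 = (60 + q**2)**2)
-a(-1)*u = -(60 + (-1)**2)**2*(-14) = -(60 + 1)**2*(-14) = -61**2*(-14) = -3721*(-14) = -1*(-52094) = 52094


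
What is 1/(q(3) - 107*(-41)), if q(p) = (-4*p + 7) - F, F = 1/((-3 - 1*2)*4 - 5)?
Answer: 25/109551 ≈ 0.00022820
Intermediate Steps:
F = -1/25 (F = 1/((-3 - 2)*4 - 5) = 1/(-5*4 - 5) = 1/(-20 - 5) = 1/(-25) = -1/25 ≈ -0.040000)
q(p) = 176/25 - 4*p (q(p) = (-4*p + 7) - 1*(-1/25) = (7 - 4*p) + 1/25 = 176/25 - 4*p)
1/(q(3) - 107*(-41)) = 1/((176/25 - 4*3) - 107*(-41)) = 1/((176/25 - 12) + 4387) = 1/(-124/25 + 4387) = 1/(109551/25) = 25/109551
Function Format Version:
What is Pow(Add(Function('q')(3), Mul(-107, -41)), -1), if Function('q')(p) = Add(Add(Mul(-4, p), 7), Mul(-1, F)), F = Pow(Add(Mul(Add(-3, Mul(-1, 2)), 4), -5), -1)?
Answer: Rational(25, 109551) ≈ 0.00022820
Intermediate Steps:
F = Rational(-1, 25) (F = Pow(Add(Mul(Add(-3, -2), 4), -5), -1) = Pow(Add(Mul(-5, 4), -5), -1) = Pow(Add(-20, -5), -1) = Pow(-25, -1) = Rational(-1, 25) ≈ -0.040000)
Function('q')(p) = Add(Rational(176, 25), Mul(-4, p)) (Function('q')(p) = Add(Add(Mul(-4, p), 7), Mul(-1, Rational(-1, 25))) = Add(Add(7, Mul(-4, p)), Rational(1, 25)) = Add(Rational(176, 25), Mul(-4, p)))
Pow(Add(Function('q')(3), Mul(-107, -41)), -1) = Pow(Add(Add(Rational(176, 25), Mul(-4, 3)), Mul(-107, -41)), -1) = Pow(Add(Add(Rational(176, 25), -12), 4387), -1) = Pow(Add(Rational(-124, 25), 4387), -1) = Pow(Rational(109551, 25), -1) = Rational(25, 109551)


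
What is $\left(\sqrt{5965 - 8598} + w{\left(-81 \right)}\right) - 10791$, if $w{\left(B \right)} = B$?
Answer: $-10872 + i \sqrt{2633} \approx -10872.0 + 51.313 i$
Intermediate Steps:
$\left(\sqrt{5965 - 8598} + w{\left(-81 \right)}\right) - 10791 = \left(\sqrt{5965 - 8598} - 81\right) - 10791 = \left(\sqrt{-2633} - 81\right) - 10791 = \left(i \sqrt{2633} - 81\right) - 10791 = \left(-81 + i \sqrt{2633}\right) - 10791 = -10872 + i \sqrt{2633}$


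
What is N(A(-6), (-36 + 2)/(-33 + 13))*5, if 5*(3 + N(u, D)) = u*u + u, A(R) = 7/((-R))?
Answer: -449/36 ≈ -12.472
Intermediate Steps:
A(R) = -7/R (A(R) = 7*(-1/R) = -7/R)
N(u, D) = -3 + u/5 + u²/5 (N(u, D) = -3 + (u*u + u)/5 = -3 + (u² + u)/5 = -3 + (u + u²)/5 = -3 + (u/5 + u²/5) = -3 + u/5 + u²/5)
N(A(-6), (-36 + 2)/(-33 + 13))*5 = (-3 + (-7/(-6))/5 + (-7/(-6))²/5)*5 = (-3 + (-7*(-⅙))/5 + (-7*(-⅙))²/5)*5 = (-3 + (⅕)*(7/6) + (7/6)²/5)*5 = (-3 + 7/30 + (⅕)*(49/36))*5 = (-3 + 7/30 + 49/180)*5 = -449/180*5 = -449/36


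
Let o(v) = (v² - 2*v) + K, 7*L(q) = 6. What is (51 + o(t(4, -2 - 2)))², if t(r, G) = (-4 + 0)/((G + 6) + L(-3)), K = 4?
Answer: 2232036/625 ≈ 3571.3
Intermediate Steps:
L(q) = 6/7 (L(q) = (⅐)*6 = 6/7)
t(r, G) = -4/(48/7 + G) (t(r, G) = (-4 + 0)/((G + 6) + 6/7) = -4/((6 + G) + 6/7) = -4/(48/7 + G))
o(v) = 4 + v² - 2*v (o(v) = (v² - 2*v) + 4 = 4 + v² - 2*v)
(51 + o(t(4, -2 - 2)))² = (51 + (4 + (-28/(48 + 7*(-2 - 2)))² - (-56)/(48 + 7*(-2 - 2))))² = (51 + (4 + (-28/(48 + 7*(-4)))² - (-56)/(48 + 7*(-4))))² = (51 + (4 + (-28/(48 - 28))² - (-56)/(48 - 28)))² = (51 + (4 + (-28/20)² - (-56)/20))² = (51 + (4 + (-28*1/20)² - (-56)/20))² = (51 + (4 + (-7/5)² - 2*(-7/5)))² = (51 + (4 + 49/25 + 14/5))² = (51 + 219/25)² = (1494/25)² = 2232036/625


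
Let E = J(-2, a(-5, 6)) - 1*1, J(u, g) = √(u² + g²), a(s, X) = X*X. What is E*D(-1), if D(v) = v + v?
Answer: 2 - 20*√13 ≈ -70.111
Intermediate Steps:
a(s, X) = X²
D(v) = 2*v
J(u, g) = √(g² + u²)
E = -1 + 10*√13 (E = √((6²)² + (-2)²) - 1*1 = √(36² + 4) - 1 = √(1296 + 4) - 1 = √1300 - 1 = 10*√13 - 1 = -1 + 10*√13 ≈ 35.056)
E*D(-1) = (-1 + 10*√13)*(2*(-1)) = (-1 + 10*√13)*(-2) = 2 - 20*√13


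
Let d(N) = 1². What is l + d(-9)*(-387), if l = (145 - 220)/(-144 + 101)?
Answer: -16566/43 ≈ -385.26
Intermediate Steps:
d(N) = 1
l = 75/43 (l = -75/(-43) = -75*(-1/43) = 75/43 ≈ 1.7442)
l + d(-9)*(-387) = 75/43 + 1*(-387) = 75/43 - 387 = -16566/43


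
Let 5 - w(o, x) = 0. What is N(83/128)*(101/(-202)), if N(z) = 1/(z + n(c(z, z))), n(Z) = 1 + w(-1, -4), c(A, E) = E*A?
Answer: -64/851 ≈ -0.075206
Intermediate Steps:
w(o, x) = 5 (w(o, x) = 5 - 1*0 = 5 + 0 = 5)
c(A, E) = A*E
n(Z) = 6 (n(Z) = 1 + 5 = 6)
N(z) = 1/(6 + z) (N(z) = 1/(z + 6) = 1/(6 + z))
N(83/128)*(101/(-202)) = (101/(-202))/(6 + 83/128) = (101*(-1/202))/(6 + 83*(1/128)) = -1/2/(6 + 83/128) = -1/2/(851/128) = (128/851)*(-1/2) = -64/851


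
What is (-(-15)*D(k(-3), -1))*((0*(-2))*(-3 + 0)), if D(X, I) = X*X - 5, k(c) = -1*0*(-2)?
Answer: 0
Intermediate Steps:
k(c) = 0 (k(c) = 0*(-2) = 0)
D(X, I) = -5 + X² (D(X, I) = X² - 5 = -5 + X²)
(-(-15)*D(k(-3), -1))*((0*(-2))*(-3 + 0)) = (-(-15)*(-5 + 0²))*((0*(-2))*(-3 + 0)) = (-(-15)*(-5 + 0))*(0*(-3)) = -(-15)*(-5)*0 = -5*15*0 = -75*0 = 0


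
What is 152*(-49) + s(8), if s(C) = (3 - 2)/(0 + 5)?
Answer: -37239/5 ≈ -7447.8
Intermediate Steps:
s(C) = ⅕ (s(C) = 1/5 = 1*(⅕) = ⅕)
152*(-49) + s(8) = 152*(-49) + ⅕ = -7448 + ⅕ = -37239/5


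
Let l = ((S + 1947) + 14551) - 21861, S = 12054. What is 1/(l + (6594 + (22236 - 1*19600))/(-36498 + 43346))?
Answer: 3424/22914599 ≈ 0.00014942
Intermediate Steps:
l = 6691 (l = ((12054 + 1947) + 14551) - 21861 = (14001 + 14551) - 21861 = 28552 - 21861 = 6691)
1/(l + (6594 + (22236 - 1*19600))/(-36498 + 43346)) = 1/(6691 + (6594 + (22236 - 1*19600))/(-36498 + 43346)) = 1/(6691 + (6594 + (22236 - 19600))/6848) = 1/(6691 + (6594 + 2636)*(1/6848)) = 1/(6691 + 9230*(1/6848)) = 1/(6691 + 4615/3424) = 1/(22914599/3424) = 3424/22914599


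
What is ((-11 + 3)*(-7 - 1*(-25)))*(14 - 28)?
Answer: 2016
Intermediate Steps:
((-11 + 3)*(-7 - 1*(-25)))*(14 - 28) = -8*(-7 + 25)*(-14) = -8*18*(-14) = -144*(-14) = 2016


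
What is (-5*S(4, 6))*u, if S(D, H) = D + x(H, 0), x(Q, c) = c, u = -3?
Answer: 60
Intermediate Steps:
S(D, H) = D (S(D, H) = D + 0 = D)
(-5*S(4, 6))*u = -5*4*(-3) = -20*(-3) = 60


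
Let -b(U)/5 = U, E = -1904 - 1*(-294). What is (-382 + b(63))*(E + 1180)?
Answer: 299710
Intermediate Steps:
E = -1610 (E = -1904 + 294 = -1610)
b(U) = -5*U
(-382 + b(63))*(E + 1180) = (-382 - 5*63)*(-1610 + 1180) = (-382 - 315)*(-430) = -697*(-430) = 299710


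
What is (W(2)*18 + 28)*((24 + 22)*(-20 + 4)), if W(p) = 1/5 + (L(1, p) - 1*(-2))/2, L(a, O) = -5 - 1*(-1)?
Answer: -50048/5 ≈ -10010.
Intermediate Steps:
L(a, O) = -4 (L(a, O) = -5 + 1 = -4)
W(p) = -⅘ (W(p) = 1/5 + (-4 - 1*(-2))/2 = 1*(⅕) + (-4 + 2)*(½) = ⅕ - 2*½ = ⅕ - 1 = -⅘)
(W(2)*18 + 28)*((24 + 22)*(-20 + 4)) = (-⅘*18 + 28)*((24 + 22)*(-20 + 4)) = (-72/5 + 28)*(46*(-16)) = (68/5)*(-736) = -50048/5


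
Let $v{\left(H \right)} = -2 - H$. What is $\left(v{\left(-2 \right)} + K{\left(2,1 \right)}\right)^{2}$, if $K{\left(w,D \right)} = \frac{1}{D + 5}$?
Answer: $\frac{1}{36} \approx 0.027778$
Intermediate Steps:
$K{\left(w,D \right)} = \frac{1}{5 + D}$
$\left(v{\left(-2 \right)} + K{\left(2,1 \right)}\right)^{2} = \left(\left(-2 - -2\right) + \frac{1}{5 + 1}\right)^{2} = \left(\left(-2 + 2\right) + \frac{1}{6}\right)^{2} = \left(0 + \frac{1}{6}\right)^{2} = \left(\frac{1}{6}\right)^{2} = \frac{1}{36}$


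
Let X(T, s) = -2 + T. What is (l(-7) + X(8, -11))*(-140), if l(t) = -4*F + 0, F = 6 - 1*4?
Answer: 280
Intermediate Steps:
F = 2 (F = 6 - 4 = 2)
l(t) = -8 (l(t) = -4*2 + 0 = -8 + 0 = -8)
(l(-7) + X(8, -11))*(-140) = (-8 + (-2 + 8))*(-140) = (-8 + 6)*(-140) = -2*(-140) = 280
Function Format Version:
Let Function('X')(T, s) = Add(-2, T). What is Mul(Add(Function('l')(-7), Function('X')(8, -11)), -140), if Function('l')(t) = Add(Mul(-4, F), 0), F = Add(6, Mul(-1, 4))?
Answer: 280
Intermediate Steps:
F = 2 (F = Add(6, -4) = 2)
Function('l')(t) = -8 (Function('l')(t) = Add(Mul(-4, 2), 0) = Add(-8, 0) = -8)
Mul(Add(Function('l')(-7), Function('X')(8, -11)), -140) = Mul(Add(-8, Add(-2, 8)), -140) = Mul(Add(-8, 6), -140) = Mul(-2, -140) = 280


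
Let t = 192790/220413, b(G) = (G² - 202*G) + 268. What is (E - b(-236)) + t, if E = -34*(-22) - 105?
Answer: -22700803319/220413 ≈ -1.0299e+5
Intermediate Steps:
b(G) = 268 + G² - 202*G
t = 192790/220413 (t = 192790*(1/220413) = 192790/220413 ≈ 0.87468)
E = 643 (E = 748 - 105 = 643)
(E - b(-236)) + t = (643 - (268 + (-236)² - 202*(-236))) + 192790/220413 = (643 - (268 + 55696 + 47672)) + 192790/220413 = (643 - 1*103636) + 192790/220413 = (643 - 103636) + 192790/220413 = -102993 + 192790/220413 = -22700803319/220413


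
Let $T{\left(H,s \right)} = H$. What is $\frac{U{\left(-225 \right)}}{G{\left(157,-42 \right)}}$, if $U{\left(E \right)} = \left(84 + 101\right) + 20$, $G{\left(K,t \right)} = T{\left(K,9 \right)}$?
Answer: $\frac{205}{157} \approx 1.3057$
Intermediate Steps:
$G{\left(K,t \right)} = K$
$U{\left(E \right)} = 205$ ($U{\left(E \right)} = 185 + 20 = 205$)
$\frac{U{\left(-225 \right)}}{G{\left(157,-42 \right)}} = \frac{205}{157}$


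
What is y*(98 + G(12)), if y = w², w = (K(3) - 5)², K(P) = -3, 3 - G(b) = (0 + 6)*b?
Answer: 118784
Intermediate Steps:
G(b) = 3 - 6*b (G(b) = 3 - (0 + 6)*b = 3 - 6*b)
w = 64 (w = (-3 - 5)² = (-8)² = 64)
y = 4096 (y = 64² = 4096)
y*(98 + G(12)) = 4096*(98 + (3 - 6*12)) = 4096*(98 + (3 - 72)) = 4096*(98 - 69) = 4096*29 = 118784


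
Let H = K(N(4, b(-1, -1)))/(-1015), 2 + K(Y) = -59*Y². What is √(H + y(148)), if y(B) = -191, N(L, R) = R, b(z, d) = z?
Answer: 2*I*√49177765/1015 ≈ 13.818*I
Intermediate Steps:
K(Y) = -2 - 59*Y²
H = 61/1015 (H = (-2 - 59*(-1)²)/(-1015) = (-2 - 59*1)*(-1/1015) = (-2 - 59)*(-1/1015) = -61*(-1/1015) = 61/1015 ≈ 0.060099)
√(H + y(148)) = √(61/1015 - 191) = √(-193804/1015) = 2*I*√49177765/1015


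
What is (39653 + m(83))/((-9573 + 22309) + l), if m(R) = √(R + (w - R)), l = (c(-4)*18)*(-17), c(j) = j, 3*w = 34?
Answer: 39653/13960 + √102/41880 ≈ 2.8407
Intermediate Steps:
w = 34/3 (w = (⅓)*34 = 34/3 ≈ 11.333)
l = 1224 (l = -4*18*(-17) = -72*(-17) = 1224)
m(R) = √102/3 (m(R) = √(R + (34/3 - R)) = √(34/3) = √102/3)
(39653 + m(83))/((-9573 + 22309) + l) = (39653 + √102/3)/((-9573 + 22309) + 1224) = (39653 + √102/3)/(12736 + 1224) = (39653 + √102/3)/13960 = (39653 + √102/3)*(1/13960) = 39653/13960 + √102/41880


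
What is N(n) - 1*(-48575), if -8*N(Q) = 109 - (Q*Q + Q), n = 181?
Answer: 421433/8 ≈ 52679.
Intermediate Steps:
N(Q) = -109/8 + Q/8 + Q²/8 (N(Q) = -(109 - (Q*Q + Q))/8 = -(109 - (Q² + Q))/8 = -(109 - (Q + Q²))/8 = -(109 + (-Q - Q²))/8 = -(109 - Q - Q²)/8 = -109/8 + Q/8 + Q²/8)
N(n) - 1*(-48575) = (-109/8 + (⅛)*181 + (⅛)*181²) - 1*(-48575) = (-109/8 + 181/8 + (⅛)*32761) + 48575 = (-109/8 + 181/8 + 32761/8) + 48575 = 32833/8 + 48575 = 421433/8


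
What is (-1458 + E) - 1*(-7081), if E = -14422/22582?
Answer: 63482082/11291 ≈ 5622.4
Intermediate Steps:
E = -7211/11291 (E = -14422*1/22582 = -7211/11291 ≈ -0.63865)
(-1458 + E) - 1*(-7081) = (-1458 - 7211/11291) - 1*(-7081) = -16469489/11291 + 7081 = 63482082/11291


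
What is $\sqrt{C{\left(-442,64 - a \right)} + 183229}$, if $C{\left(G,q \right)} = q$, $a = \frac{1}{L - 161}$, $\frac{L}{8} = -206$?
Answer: $\frac{\sqrt{66646984638}}{603} \approx 428.13$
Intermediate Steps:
$L = -1648$ ($L = 8 \left(-206\right) = -1648$)
$a = - \frac{1}{1809}$ ($a = \frac{1}{-1648 - 161} = \frac{1}{-1809} = - \frac{1}{1809} \approx -0.00055279$)
$\sqrt{C{\left(-442,64 - a \right)} + 183229} = \sqrt{\left(64 - - \frac{1}{1809}\right) + 183229} = \sqrt{\left(64 + \frac{1}{1809}\right) + 183229} = \sqrt{\frac{115777}{1809} + 183229} = \sqrt{\frac{331577038}{1809}} = \frac{\sqrt{66646984638}}{603}$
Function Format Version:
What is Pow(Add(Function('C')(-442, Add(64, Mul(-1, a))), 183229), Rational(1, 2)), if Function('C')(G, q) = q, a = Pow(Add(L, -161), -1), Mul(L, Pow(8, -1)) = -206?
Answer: Mul(Rational(1, 603), Pow(66646984638, Rational(1, 2))) ≈ 428.13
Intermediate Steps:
L = -1648 (L = Mul(8, -206) = -1648)
a = Rational(-1, 1809) (a = Pow(Add(-1648, -161), -1) = Pow(-1809, -1) = Rational(-1, 1809) ≈ -0.00055279)
Pow(Add(Function('C')(-442, Add(64, Mul(-1, a))), 183229), Rational(1, 2)) = Pow(Add(Add(64, Mul(-1, Rational(-1, 1809))), 183229), Rational(1, 2)) = Pow(Add(Add(64, Rational(1, 1809)), 183229), Rational(1, 2)) = Pow(Add(Rational(115777, 1809), 183229), Rational(1, 2)) = Pow(Rational(331577038, 1809), Rational(1, 2)) = Mul(Rational(1, 603), Pow(66646984638, Rational(1, 2)))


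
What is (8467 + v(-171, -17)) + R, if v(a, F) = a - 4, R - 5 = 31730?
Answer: 40027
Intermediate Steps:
R = 31735 (R = 5 + 31730 = 31735)
v(a, F) = -4 + a
(8467 + v(-171, -17)) + R = (8467 + (-4 - 171)) + 31735 = (8467 - 175) + 31735 = 8292 + 31735 = 40027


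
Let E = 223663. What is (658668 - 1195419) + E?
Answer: -313088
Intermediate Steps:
(658668 - 1195419) + E = (658668 - 1195419) + 223663 = -536751 + 223663 = -313088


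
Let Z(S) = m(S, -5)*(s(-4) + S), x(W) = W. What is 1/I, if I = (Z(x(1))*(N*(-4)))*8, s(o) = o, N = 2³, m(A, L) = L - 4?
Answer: -1/6912 ≈ -0.00014468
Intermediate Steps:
m(A, L) = -4 + L
N = 8
Z(S) = 36 - 9*S (Z(S) = (-4 - 5)*(-4 + S) = -9*(-4 + S) = 36 - 9*S)
I = -6912 (I = ((36 - 9*1)*(8*(-4)))*8 = ((36 - 9)*(-32))*8 = (27*(-32))*8 = -864*8 = -6912)
1/I = 1/(-6912) = -1/6912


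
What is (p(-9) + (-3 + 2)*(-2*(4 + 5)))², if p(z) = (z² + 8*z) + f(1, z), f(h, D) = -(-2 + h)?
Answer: 784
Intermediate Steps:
f(h, D) = 2 - h
p(z) = 1 + z² + 8*z (p(z) = (z² + 8*z) + (2 - 1*1) = (z² + 8*z) + (2 - 1) = (z² + 8*z) + 1 = 1 + z² + 8*z)
(p(-9) + (-3 + 2)*(-2*(4 + 5)))² = ((1 + (-9)² + 8*(-9)) + (-3 + 2)*(-2*(4 + 5)))² = ((1 + 81 - 72) - (-2)*9)² = (10 - 1*(-18))² = (10 + 18)² = 28² = 784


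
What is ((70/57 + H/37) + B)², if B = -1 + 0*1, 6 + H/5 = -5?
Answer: 7043716/4447881 ≈ 1.5836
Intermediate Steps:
H = -55 (H = -30 + 5*(-5) = -30 - 25 = -55)
B = -1 (B = -1 + 0 = -1)
((70/57 + H/37) + B)² = ((70/57 - 55/37) - 1)² = (-545/2109 - 1)² = (-2654/2109)² = 7043716/4447881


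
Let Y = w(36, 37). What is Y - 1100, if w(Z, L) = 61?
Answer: -1039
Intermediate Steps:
Y = 61
Y - 1100 = 61 - 1100 = -1039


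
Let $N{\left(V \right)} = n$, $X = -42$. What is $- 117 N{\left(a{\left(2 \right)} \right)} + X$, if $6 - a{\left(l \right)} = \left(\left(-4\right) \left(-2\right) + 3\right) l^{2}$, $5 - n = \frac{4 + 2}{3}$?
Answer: $-393$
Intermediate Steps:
$n = 3$ ($n = 5 - \frac{4 + 2}{3} = 5 - 6 \cdot \frac{1}{3} = 5 - 2 = 3$)
$a{\left(l \right)} = 6 - 11 l^{2}$ ($a{\left(l \right)} = 6 - \left(\left(-4\right) \left(-2\right) + 3\right) l^{2} = 6 - \left(8 + 3\right) l^{2} = 6 - 11 l^{2}$)
$N{\left(V \right)} = 3$
$- 117 N{\left(a{\left(2 \right)} \right)} + X = \left(-117\right) 3 - 42 = -351 - 42 = -393$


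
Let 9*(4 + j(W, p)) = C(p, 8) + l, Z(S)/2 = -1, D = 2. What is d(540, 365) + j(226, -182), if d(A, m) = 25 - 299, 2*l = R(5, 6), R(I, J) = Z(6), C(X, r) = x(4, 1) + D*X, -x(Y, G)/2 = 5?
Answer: -959/3 ≈ -319.67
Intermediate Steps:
x(Y, G) = -10 (x(Y, G) = -2*5 = -10)
Z(S) = -2 (Z(S) = 2*(-1) = -2)
C(X, r) = -10 + 2*X
R(I, J) = -2
l = -1 (l = (½)*(-2) = -1)
j(W, p) = -47/9 + 2*p/9 (j(W, p) = -4 + ((-10 + 2*p) - 1)/9 = -4 + (-11 + 2*p)/9 = -4 + (-11/9 + 2*p/9) = -47/9 + 2*p/9)
d(A, m) = -274
d(540, 365) + j(226, -182) = -274 + (-47/9 + (2/9)*(-182)) = -274 + (-47/9 - 364/9) = -274 - 137/3 = -959/3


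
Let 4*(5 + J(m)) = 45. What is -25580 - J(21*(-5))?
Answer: -102345/4 ≈ -25586.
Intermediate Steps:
J(m) = 25/4 (J(m) = -5 + (¼)*45 = -5 + 45/4 = 25/4)
-25580 - J(21*(-5)) = -25580 - 1*25/4 = -25580 - 25/4 = -102345/4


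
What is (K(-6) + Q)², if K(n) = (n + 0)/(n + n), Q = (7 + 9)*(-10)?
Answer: 101761/4 ≈ 25440.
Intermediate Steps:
Q = -160 (Q = 16*(-10) = -160)
K(n) = ½ (K(n) = n/((2*n)) = n*(1/(2*n)) = ½)
(K(-6) + Q)² = (½ - 160)² = (-319/2)² = 101761/4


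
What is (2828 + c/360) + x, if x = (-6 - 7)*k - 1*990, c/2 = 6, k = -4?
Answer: 56701/30 ≈ 1890.0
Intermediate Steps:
c = 12 (c = 2*6 = 12)
x = -938 (x = (-6 - 7)*(-4) - 1*990 = -13*(-4) - 990 = 52 - 990 = -938)
(2828 + c/360) + x = (2828 + 12/360) - 938 = (2828 + (1/360)*12) - 938 = (2828 + 1/30) - 938 = 84841/30 - 938 = 56701/30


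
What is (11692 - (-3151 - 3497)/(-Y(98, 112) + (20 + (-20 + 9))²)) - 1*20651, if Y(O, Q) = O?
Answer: -158951/17 ≈ -9350.1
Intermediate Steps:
(11692 - (-3151 - 3497)/(-Y(98, 112) + (20 + (-20 + 9))²)) - 1*20651 = (11692 - (-3151 - 3497)/(-1*98 + (20 + (-20 + 9))²)) - 1*20651 = (11692 - (-6648)/(-98 + (20 - 11)²)) - 20651 = (11692 - (-6648)/(-98 + 9²)) - 20651 = (11692 - (-6648)/(-98 + 81)) - 20651 = (11692 - (-6648)/(-17)) - 20651 = (11692 - (-6648)*(-1)/17) - 20651 = (11692 - 1*6648/17) - 20651 = (11692 - 6648/17) - 20651 = 192116/17 - 20651 = -158951/17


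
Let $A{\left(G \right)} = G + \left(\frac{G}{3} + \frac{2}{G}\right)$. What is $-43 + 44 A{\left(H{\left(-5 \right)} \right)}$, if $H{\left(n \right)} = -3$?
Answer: $- \frac{745}{3} \approx -248.33$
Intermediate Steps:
$A{\left(G \right)} = \frac{2}{G} + \frac{4 G}{3}$ ($A{\left(G \right)} = G + \left(G \frac{1}{3} + \frac{2}{G}\right) = G + \left(\frac{G}{3} + \frac{2}{G}\right) = G + \left(\frac{2}{G} + \frac{G}{3}\right) = \frac{2}{G} + \frac{4 G}{3}$)
$-43 + 44 A{\left(H{\left(-5 \right)} \right)} = -43 + 44 \left(\frac{2}{-3} + \frac{4}{3} \left(-3\right)\right) = -43 + 44 \left(2 \left(- \frac{1}{3}\right) - 4\right) = -43 + 44 \left(- \frac{2}{3} - 4\right) = -43 + 44 \left(- \frac{14}{3}\right) = -43 - \frac{616}{3} = - \frac{745}{3}$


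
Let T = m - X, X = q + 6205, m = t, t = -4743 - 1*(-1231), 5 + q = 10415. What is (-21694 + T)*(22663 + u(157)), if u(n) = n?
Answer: -954355220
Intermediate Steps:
q = 10410 (q = -5 + 10415 = 10410)
t = -3512 (t = -4743 + 1231 = -3512)
m = -3512
X = 16615 (X = 10410 + 6205 = 16615)
T = -20127 (T = -3512 - 1*16615 = -3512 - 16615 = -20127)
(-21694 + T)*(22663 + u(157)) = (-21694 - 20127)*(22663 + 157) = -41821*22820 = -954355220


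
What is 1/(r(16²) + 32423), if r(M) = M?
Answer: 1/32679 ≈ 3.0601e-5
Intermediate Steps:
1/(r(16²) + 32423) = 1/(16² + 32423) = 1/(256 + 32423) = 1/32679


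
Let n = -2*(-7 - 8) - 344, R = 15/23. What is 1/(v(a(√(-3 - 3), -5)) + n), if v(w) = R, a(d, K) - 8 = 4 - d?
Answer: -23/7207 ≈ -0.0031913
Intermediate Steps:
a(d, K) = 12 - d (a(d, K) = 8 + (4 - d) = 12 - d)
R = 15/23 (R = 15*(1/23) = 15/23 ≈ 0.65217)
v(w) = 15/23
n = -314 (n = -2*(-15) - 344 = 30 - 344 = -314)
1/(v(a(√(-3 - 3), -5)) + n) = 1/(15/23 - 314) = 1/(-7207/23) = -23/7207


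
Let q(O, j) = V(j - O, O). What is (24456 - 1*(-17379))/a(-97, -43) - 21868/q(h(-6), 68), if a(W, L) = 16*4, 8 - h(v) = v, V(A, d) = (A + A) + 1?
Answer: 3160463/6976 ≈ 453.05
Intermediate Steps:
V(A, d) = 1 + 2*A (V(A, d) = 2*A + 1 = 1 + 2*A)
h(v) = 8 - v
q(O, j) = 1 - 2*O + 2*j (q(O, j) = 1 + 2*(j - O) = 1 + (-2*O + 2*j) = 1 - 2*O + 2*j)
a(W, L) = 64
(24456 - 1*(-17379))/a(-97, -43) - 21868/q(h(-6), 68) = (24456 - 1*(-17379))/64 - 21868/(1 - 2*(8 - 1*(-6)) + 2*68) = (24456 + 17379)*(1/64) - 21868/(1 - 2*(8 + 6) + 136) = 41835*(1/64) - 21868/(1 - 2*14 + 136) = 41835/64 - 21868/(1 - 28 + 136) = 41835/64 - 21868/109 = 3160463/6976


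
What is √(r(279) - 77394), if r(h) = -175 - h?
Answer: 2*I*√19462 ≈ 279.01*I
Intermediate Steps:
√(r(279) - 77394) = √((-175 - 1*279) - 77394) = √((-175 - 279) - 77394) = √(-454 - 77394) = √(-77848) = 2*I*√19462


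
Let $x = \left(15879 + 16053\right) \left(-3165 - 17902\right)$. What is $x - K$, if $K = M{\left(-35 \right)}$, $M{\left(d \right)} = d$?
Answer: $-672711409$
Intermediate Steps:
$K = -35$
$x = -672711444$ ($x = 31932 \left(-3165 - 17902\right) = 31932 \left(-21067\right) = -672711444$)
$x - K = -672711444 - -35 = -672711444 + 35 = -672711409$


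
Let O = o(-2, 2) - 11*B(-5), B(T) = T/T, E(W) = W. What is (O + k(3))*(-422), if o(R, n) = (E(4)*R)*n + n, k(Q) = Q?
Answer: 9284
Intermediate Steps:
o(R, n) = n + 4*R*n (o(R, n) = (4*R)*n + n = 4*R*n + n = n + 4*R*n)
B(T) = 1
O = -25 (O = 2*(1 + 4*(-2)) - 11*1 = 2*(1 - 8) - 11 = 2*(-7) - 11 = -14 - 11 = -25)
(O + k(3))*(-422) = (-25 + 3)*(-422) = -22*(-422) = 9284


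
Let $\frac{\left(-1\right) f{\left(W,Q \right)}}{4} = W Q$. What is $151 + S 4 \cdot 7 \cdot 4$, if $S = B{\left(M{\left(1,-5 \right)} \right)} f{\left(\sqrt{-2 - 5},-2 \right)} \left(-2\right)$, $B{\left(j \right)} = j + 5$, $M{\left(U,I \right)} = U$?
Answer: $151 - 10752 i \sqrt{7} \approx 151.0 - 28447.0 i$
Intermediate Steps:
$f{\left(W,Q \right)} = - 4 Q W$ ($f{\left(W,Q \right)} = - 4 W Q = - 4 Q W$)
$B{\left(j \right)} = 5 + j$
$S = - 96 i \sqrt{7}$ ($S = \left(5 + 1\right) \left(\left(-4\right) \left(-2\right) \sqrt{-2 - 5}\right) \left(-2\right) = 6 \left(\left(-4\right) \left(-2\right) \sqrt{-7}\right) \left(-2\right) = 6 \left(\left(-4\right) \left(-2\right) i \sqrt{7}\right) \left(-2\right) = 6 \cdot 8 i \sqrt{7} \left(-2\right) = 48 i \sqrt{7} \left(-2\right) = - 96 i \sqrt{7} \approx - 253.99 i$)
$151 + S 4 \cdot 7 \cdot 4 = 151 + - 96 i \sqrt{7} \cdot 4 \cdot 7 \cdot 4 = 151 + - 96 i \sqrt{7} \cdot 28 \cdot 4 = 151 + - 96 i \sqrt{7} \cdot 112 = 151 - 10752 i \sqrt{7}$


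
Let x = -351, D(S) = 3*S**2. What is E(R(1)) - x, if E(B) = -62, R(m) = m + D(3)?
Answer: 289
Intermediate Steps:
R(m) = 27 + m (R(m) = m + 3*3**2 = m + 3*9 = m + 27 = 27 + m)
E(R(1)) - x = -62 - 1*(-351) = -62 + 351 = 289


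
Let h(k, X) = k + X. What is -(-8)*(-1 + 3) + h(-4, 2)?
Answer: 14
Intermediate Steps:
h(k, X) = X + k
-(-8)*(-1 + 3) + h(-4, 2) = -(-8)*(-1 + 3) + (2 - 4) = -(-8)*2 - 2 = -8*(-2) - 2 = 16 - 2 = 14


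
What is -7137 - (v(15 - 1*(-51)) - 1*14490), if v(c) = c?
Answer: 7287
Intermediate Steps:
-7137 - (v(15 - 1*(-51)) - 1*14490) = -7137 - ((15 - 1*(-51)) - 1*14490) = -7137 - ((15 + 51) - 14490) = -7137 - (66 - 14490) = -7137 - 1*(-14424) = -7137 + 14424 = 7287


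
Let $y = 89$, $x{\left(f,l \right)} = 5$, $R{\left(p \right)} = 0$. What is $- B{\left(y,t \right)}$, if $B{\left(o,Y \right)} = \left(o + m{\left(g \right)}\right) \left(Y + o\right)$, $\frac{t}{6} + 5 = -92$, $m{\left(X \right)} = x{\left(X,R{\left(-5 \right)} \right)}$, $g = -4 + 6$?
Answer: $46342$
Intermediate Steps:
$g = 2$
$m{\left(X \right)} = 5$
$t = -582$ ($t = -30 + 6 \left(-92\right) = -30 - 552 = -582$)
$B{\left(o,Y \right)} = \left(5 + o\right) \left(Y + o\right)$ ($B{\left(o,Y \right)} = \left(o + 5\right) \left(Y + o\right) = \left(5 + o\right) \left(Y + o\right)$)
$- B{\left(y,t \right)} = - (89^{2} + 5 \left(-582\right) + 5 \cdot 89 - 51798) = - (7921 - 2910 + 445 - 51798) = \left(-1\right) \left(-46342\right) = 46342$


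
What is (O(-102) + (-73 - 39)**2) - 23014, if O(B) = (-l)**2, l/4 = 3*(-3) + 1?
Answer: -9446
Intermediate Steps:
l = -32 (l = 4*(3*(-3) + 1) = 4*(-9 + 1) = 4*(-8) = -32)
O(B) = 1024 (O(B) = (-1*(-32))**2 = 32**2 = 1024)
(O(-102) + (-73 - 39)**2) - 23014 = (1024 + (-73 - 39)**2) - 23014 = (1024 + (-112)**2) - 23014 = (1024 + 12544) - 23014 = 13568 - 23014 = -9446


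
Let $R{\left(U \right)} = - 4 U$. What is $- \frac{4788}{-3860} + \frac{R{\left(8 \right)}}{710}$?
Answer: $\frac{81899}{68515} \approx 1.1953$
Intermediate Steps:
$- \frac{4788}{-3860} + \frac{R{\left(8 \right)}}{710} = - \frac{4788}{-3860} + \frac{\left(-4\right) 8}{710} = \left(-4788\right) \left(- \frac{1}{3860}\right) - \frac{16}{355} = \frac{1197}{965} - \frac{16}{355} = \frac{81899}{68515}$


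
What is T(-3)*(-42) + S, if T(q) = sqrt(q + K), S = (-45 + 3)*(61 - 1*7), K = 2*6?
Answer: -2394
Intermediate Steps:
K = 12
S = -2268 (S = -42*(61 - 7) = -42*54 = -2268)
T(q) = sqrt(12 + q) (T(q) = sqrt(q + 12) = sqrt(12 + q))
T(-3)*(-42) + S = sqrt(12 - 3)*(-42) - 2268 = sqrt(9)*(-42) - 2268 = 3*(-42) - 2268 = -126 - 2268 = -2394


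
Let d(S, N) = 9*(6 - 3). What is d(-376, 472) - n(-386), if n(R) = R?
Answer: 413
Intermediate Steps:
d(S, N) = 27 (d(S, N) = 9*3 = 27)
d(-376, 472) - n(-386) = 27 - 1*(-386) = 27 + 386 = 413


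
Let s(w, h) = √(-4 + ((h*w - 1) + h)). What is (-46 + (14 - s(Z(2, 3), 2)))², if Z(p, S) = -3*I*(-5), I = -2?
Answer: 961 + 192*I*√7 ≈ 961.0 + 507.98*I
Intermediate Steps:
Z(p, S) = -30 (Z(p, S) = -3*(-2)*(-5) = 6*(-5) = -30)
s(w, h) = √(-5 + h + h*w) (s(w, h) = √(-4 + ((-1 + h*w) + h)) = √(-4 + (-1 + h + h*w)) = √(-5 + h + h*w))
(-46 + (14 - s(Z(2, 3), 2)))² = (-46 + (14 - √(-5 + 2 + 2*(-30))))² = (-46 + (14 - √(-5 + 2 - 60)))² = (-46 + (14 - √(-63)))² = (-46 + (14 - 3*I*√7))² = (-32 - 3*I*√7)²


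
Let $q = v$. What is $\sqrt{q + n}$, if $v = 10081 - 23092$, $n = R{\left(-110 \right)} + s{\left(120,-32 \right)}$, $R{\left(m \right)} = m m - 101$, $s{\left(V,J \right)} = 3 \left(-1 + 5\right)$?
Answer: $10 i \sqrt{10} \approx 31.623 i$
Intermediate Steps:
$s{\left(V,J \right)} = 12$ ($s{\left(V,J \right)} = 3 \cdot 4 = 12$)
$R{\left(m \right)} = -101 + m^{2}$ ($R{\left(m \right)} = m^{2} - 101 = -101 + m^{2}$)
$n = 12011$ ($n = \left(-101 + \left(-110\right)^{2}\right) + 12 = \left(-101 + 12100\right) + 12 = 11999 + 12 = 12011$)
$v = -13011$ ($v = 10081 - 23092 = -13011$)
$q = -13011$
$\sqrt{q + n} = \sqrt{-13011 + 12011} = \sqrt{-1000} = 10 i \sqrt{10}$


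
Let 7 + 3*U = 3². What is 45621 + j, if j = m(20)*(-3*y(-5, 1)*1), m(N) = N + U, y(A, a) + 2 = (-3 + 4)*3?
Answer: 45559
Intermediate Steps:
U = ⅔ (U = -7/3 + (⅓)*3² = -7/3 + (⅓)*9 = -7/3 + 3 = ⅔ ≈ 0.66667)
y(A, a) = 1 (y(A, a) = -2 + (-3 + 4)*3 = -2 + 1*3 = -2 + 3 = 1)
m(N) = ⅔ + N (m(N) = N + ⅔ = ⅔ + N)
j = -62 (j = (⅔ + 20)*(-3*1*1) = 62*(-3*1)/3 = (62/3)*(-3) = -62)
45621 + j = 45621 - 62 = 45559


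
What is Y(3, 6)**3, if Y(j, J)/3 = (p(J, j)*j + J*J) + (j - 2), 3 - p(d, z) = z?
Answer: 1367631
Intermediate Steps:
p(d, z) = 3 - z
Y(j, J) = -6 + 3*j + 3*J**2 + 3*j*(3 - j) (Y(j, J) = 3*(((3 - j)*j + J*J) + (j - 2)) = 3*((j*(3 - j) + J**2) + (-2 + j)) = 3*((J**2 + j*(3 - j)) + (-2 + j)) = 3*(-2 + j + J**2 + j*(3 - j)) = -6 + 3*j + 3*J**2 + 3*j*(3 - j))
Y(3, 6)**3 = (-6 + 3*3 + 3*6**2 - 3*3*(-3 + 3))**3 = (-6 + 9 + 3*36 - 3*3*0)**3 = (-6 + 9 + 108 + 0)**3 = 111**3 = 1367631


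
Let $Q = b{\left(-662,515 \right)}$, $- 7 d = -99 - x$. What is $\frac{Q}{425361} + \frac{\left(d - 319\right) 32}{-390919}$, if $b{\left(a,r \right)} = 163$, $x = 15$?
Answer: $\frac{29288917267}{1163971877313} \approx 0.025163$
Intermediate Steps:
$d = \frac{114}{7}$ ($d = - \frac{-99 - 15}{7} = \left(- \frac{1}{7}\right) \left(-114\right) = \frac{114}{7} \approx 16.286$)
$Q = 163$
$\frac{Q}{425361} + \frac{\left(d - 319\right) 32}{-390919} = \frac{163}{425361} + \frac{\left(\frac{114}{7} - 319\right) 32}{-390919} = 163 \cdot \frac{1}{425361} + \left(- \frac{2119}{7}\right) 32 \left(- \frac{1}{390919}\right) = \frac{163}{425361} - - \frac{67808}{2736433} = \frac{163}{425361} + \frac{67808}{2736433} = \frac{29288917267}{1163971877313}$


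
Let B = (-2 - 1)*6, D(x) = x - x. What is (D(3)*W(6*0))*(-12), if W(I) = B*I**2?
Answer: 0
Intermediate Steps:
D(x) = 0
B = -18 (B = -3*6 = -18)
W(I) = -18*I**2
(D(3)*W(6*0))*(-12) = (0*(-18*(6*0)**2))*(-12) = (0*(-18*0**2))*(-12) = (0*(-18*0))*(-12) = (0*0)*(-12) = 0*(-12) = 0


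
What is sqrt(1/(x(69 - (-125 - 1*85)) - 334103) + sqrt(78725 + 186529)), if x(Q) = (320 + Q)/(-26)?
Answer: sqrt(-25096578 + 8385420186081*sqrt(265254))/2895759 ≈ 22.694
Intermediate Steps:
x(Q) = -160/13 - Q/26 (x(Q) = (320 + Q)*(-1/26) = -160/13 - Q/26)
sqrt(1/(x(69 - (-125 - 1*85)) - 334103) + sqrt(78725 + 186529)) = sqrt(1/((-160/13 - (69 - (-125 - 1*85))/26) - 334103) + sqrt(78725 + 186529)) = sqrt(1/((-160/13 - (69 - (-125 - 85))/26) - 334103) + sqrt(265254)) = sqrt(1/((-160/13 - (69 - 1*(-210))/26) - 334103) + sqrt(265254)) = sqrt(1/((-160/13 - (69 + 210)/26) - 334103) + sqrt(265254)) = sqrt(1/((-160/13 - 1/26*279) - 334103) + sqrt(265254)) = sqrt(1/((-160/13 - 279/26) - 334103) + sqrt(265254)) = sqrt(1/(-599/26 - 334103) + sqrt(265254)) = sqrt(1/(-8687277/26) + sqrt(265254)) = sqrt(-26/8687277 + sqrt(265254))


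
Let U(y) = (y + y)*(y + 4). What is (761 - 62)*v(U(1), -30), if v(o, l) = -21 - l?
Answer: 6291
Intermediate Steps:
U(y) = 2*y*(4 + y) (U(y) = (2*y)*(4 + y) = 2*y*(4 + y))
(761 - 62)*v(U(1), -30) = (761 - 62)*(-21 - 1*(-30)) = 699*(-21 + 30) = 699*9 = 6291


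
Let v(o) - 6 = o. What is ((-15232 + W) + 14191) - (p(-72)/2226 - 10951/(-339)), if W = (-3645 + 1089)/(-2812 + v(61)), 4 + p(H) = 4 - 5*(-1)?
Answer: -82271629033/76719090 ≈ -1072.4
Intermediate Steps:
p(H) = 5 (p(H) = -4 + (4 - 5*(-1)) = -4 + (4 + 5) = -4 + 9 = 5)
v(o) = 6 + o
W = 284/305 (W = (-3645 + 1089)/(-2812 + (6 + 61)) = -2556/(-2812 + 67) = -2556/(-2745) = -2556*(-1/2745) = 284/305 ≈ 0.93115)
((-15232 + W) + 14191) - (p(-72)/2226 - 10951/(-339)) = ((-15232 + 284/305) + 14191) - (5/2226 - 10951/(-339)) = (-4645476/305 + 14191) - (5*(1/2226) - 10951*(-1/339)) = -317221/305 - (5/2226 + 10951/339) = -317221/305 - 1*8126207/251538 = -317221/305 - 8126207/251538 = -82271629033/76719090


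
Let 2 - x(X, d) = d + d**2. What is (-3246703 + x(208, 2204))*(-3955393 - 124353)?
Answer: 33072546623666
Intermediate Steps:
x(X, d) = 2 - d - d**2 (x(X, d) = 2 - (d + d**2) = 2 + (-d - d**2) = 2 - d - d**2)
(-3246703 + x(208, 2204))*(-3955393 - 124353) = (-3246703 + (2 - 1*2204 - 1*2204**2))*(-3955393 - 124353) = (-3246703 + (2 - 2204 - 1*4857616))*(-4079746) = (-3246703 + (2 - 2204 - 4857616))*(-4079746) = (-3246703 - 4859818)*(-4079746) = -8106521*(-4079746) = 33072546623666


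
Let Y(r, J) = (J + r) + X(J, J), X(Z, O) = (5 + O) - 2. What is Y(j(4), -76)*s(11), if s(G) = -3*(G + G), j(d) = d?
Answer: 9570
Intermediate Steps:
X(Z, O) = 3 + O
Y(r, J) = 3 + r + 2*J (Y(r, J) = (J + r) + (3 + J) = 3 + r + 2*J)
s(G) = -6*G
Y(j(4), -76)*s(11) = (3 + 4 + 2*(-76))*(-6*11) = (3 + 4 - 152)*(-66) = -145*(-66) = 9570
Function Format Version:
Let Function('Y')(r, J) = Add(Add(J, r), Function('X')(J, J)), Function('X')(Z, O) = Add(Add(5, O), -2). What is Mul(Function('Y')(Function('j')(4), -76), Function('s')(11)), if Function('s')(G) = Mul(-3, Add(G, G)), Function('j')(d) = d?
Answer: 9570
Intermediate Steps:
Function('X')(Z, O) = Add(3, O)
Function('Y')(r, J) = Add(3, r, Mul(2, J)) (Function('Y')(r, J) = Add(Add(J, r), Add(3, J)) = Add(3, r, Mul(2, J)))
Function('s')(G) = Mul(-6, G) (Function('s')(G) = Mul(-3, Mul(2, G)) = Mul(-6, G))
Mul(Function('Y')(Function('j')(4), -76), Function('s')(11)) = Mul(Add(3, 4, Mul(2, -76)), Mul(-6, 11)) = Mul(Add(3, 4, -152), -66) = Mul(-145, -66) = 9570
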